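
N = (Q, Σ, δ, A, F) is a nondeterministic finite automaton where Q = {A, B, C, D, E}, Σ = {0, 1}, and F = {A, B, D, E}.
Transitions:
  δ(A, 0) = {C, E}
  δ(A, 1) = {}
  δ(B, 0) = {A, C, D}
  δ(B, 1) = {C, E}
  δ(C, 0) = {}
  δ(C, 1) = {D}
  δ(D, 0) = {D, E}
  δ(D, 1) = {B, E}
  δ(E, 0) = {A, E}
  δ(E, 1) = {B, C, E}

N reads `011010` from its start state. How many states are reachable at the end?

Start: {A}
read 0: {C, E}
read 1: {B, C, D, E}
read 1: {B, C, D, E}
read 0: {A, C, D, E}
read 1: {B, C, D, E}
read 0: {A, C, D, E}
Final reachable set {A, C, D, E} has 4 states.

4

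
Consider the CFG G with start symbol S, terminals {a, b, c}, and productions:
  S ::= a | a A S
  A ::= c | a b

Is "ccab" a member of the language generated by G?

no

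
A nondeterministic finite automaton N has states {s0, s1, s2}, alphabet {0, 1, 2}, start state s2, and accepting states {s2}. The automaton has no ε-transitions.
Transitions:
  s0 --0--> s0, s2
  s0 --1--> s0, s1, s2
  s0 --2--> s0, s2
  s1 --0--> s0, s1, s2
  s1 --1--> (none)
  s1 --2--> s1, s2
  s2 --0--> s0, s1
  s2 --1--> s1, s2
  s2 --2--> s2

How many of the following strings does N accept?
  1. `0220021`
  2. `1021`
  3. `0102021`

3

`0220021`: accepted
`1021`: accepted
`0102021`: accepted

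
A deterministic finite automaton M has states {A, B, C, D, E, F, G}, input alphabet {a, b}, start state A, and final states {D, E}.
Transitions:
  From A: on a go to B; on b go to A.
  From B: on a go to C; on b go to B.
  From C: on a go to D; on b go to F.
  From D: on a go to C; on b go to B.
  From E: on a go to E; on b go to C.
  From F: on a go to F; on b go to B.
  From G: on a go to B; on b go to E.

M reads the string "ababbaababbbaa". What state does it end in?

A --a--> B
B --b--> B
B --a--> C
C --b--> F
F --b--> B
B --a--> C
C --a--> D
D --b--> B
B --a--> C
C --b--> F
F --b--> B
B --b--> B
B --a--> C
C --a--> D

D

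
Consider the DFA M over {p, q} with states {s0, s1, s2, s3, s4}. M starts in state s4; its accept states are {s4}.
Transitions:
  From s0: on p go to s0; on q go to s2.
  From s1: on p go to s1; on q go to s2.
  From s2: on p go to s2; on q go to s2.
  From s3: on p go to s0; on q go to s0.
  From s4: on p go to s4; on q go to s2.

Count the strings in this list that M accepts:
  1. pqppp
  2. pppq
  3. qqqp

0

pqppp: rejected
pppq: rejected
qqqp: rejected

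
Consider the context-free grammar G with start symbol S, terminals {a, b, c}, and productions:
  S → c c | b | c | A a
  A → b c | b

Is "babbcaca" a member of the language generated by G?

no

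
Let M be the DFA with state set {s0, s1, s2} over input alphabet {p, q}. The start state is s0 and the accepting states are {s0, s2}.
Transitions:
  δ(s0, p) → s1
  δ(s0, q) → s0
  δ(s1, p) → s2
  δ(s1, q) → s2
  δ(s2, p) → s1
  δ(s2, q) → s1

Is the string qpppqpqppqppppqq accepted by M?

rejected

s0 --q--> s0
s0 --p--> s1
s1 --p--> s2
s2 --p--> s1
s1 --q--> s2
s2 --p--> s1
s1 --q--> s2
s2 --p--> s1
s1 --p--> s2
s2 --q--> s1
s1 --p--> s2
s2 --p--> s1
s1 --p--> s2
s2 --p--> s1
s1 --q--> s2
s2 --q--> s1
End in state s1, which is not an accepting state.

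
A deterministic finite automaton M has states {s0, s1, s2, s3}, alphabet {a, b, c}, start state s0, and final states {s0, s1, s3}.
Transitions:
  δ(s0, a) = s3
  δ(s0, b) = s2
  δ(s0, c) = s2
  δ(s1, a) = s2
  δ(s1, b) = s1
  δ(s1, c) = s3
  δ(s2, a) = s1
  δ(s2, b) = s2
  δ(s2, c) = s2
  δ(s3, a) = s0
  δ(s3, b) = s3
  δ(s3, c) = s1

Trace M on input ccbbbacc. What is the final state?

s1

s0 --c--> s2
s2 --c--> s2
s2 --b--> s2
s2 --b--> s2
s2 --b--> s2
s2 --a--> s1
s1 --c--> s3
s3 --c--> s1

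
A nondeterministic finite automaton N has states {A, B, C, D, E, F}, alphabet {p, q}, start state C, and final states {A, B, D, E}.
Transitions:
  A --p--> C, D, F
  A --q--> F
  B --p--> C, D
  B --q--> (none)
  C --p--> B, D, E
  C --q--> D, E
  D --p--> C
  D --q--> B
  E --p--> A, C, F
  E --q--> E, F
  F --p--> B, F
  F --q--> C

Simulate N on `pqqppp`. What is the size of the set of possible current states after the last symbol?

6

Start: {C}
read p: {B, D, E}
read q: {B, E, F}
read q: {C, E, F}
read p: {A, B, C, D, E, F}
read p: {A, B, C, D, E, F}
read p: {A, B, C, D, E, F}
Final reachable set {A, B, C, D, E, F} has 6 states.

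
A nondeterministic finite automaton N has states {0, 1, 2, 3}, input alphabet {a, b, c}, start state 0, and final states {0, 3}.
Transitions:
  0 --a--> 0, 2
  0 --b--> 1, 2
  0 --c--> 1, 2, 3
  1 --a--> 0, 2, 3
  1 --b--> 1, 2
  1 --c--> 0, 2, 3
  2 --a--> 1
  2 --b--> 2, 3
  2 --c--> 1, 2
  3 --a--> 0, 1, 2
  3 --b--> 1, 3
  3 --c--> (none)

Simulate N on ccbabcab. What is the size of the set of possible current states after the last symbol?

3

Start: {0}
read c: {1, 2, 3}
read c: {0, 1, 2, 3}
read b: {1, 2, 3}
read a: {0, 1, 2, 3}
read b: {1, 2, 3}
read c: {0, 1, 2, 3}
read a: {0, 1, 2, 3}
read b: {1, 2, 3}
Final reachable set {1, 2, 3} has 3 states.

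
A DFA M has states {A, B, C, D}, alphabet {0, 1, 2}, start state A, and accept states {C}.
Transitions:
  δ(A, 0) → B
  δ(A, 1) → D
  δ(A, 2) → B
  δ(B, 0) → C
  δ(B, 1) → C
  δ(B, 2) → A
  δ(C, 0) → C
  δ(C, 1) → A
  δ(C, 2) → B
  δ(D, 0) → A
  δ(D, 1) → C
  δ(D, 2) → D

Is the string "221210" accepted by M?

A --2--> B
B --2--> A
A --1--> D
D --2--> D
D --1--> C
C --0--> C
End in state C, which is an accepting state.

accepted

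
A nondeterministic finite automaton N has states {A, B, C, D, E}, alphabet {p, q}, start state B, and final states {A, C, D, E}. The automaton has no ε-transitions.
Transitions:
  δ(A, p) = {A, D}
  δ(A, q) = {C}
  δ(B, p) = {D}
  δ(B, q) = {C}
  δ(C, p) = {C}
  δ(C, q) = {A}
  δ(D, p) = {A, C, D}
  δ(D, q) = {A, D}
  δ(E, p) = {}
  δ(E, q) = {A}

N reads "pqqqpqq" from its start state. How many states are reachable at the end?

3

Start: {B}
read p: {D}
read q: {A, D}
read q: {A, C, D}
read q: {A, C, D}
read p: {A, C, D}
read q: {A, C, D}
read q: {A, C, D}
Final reachable set {A, C, D} has 3 states.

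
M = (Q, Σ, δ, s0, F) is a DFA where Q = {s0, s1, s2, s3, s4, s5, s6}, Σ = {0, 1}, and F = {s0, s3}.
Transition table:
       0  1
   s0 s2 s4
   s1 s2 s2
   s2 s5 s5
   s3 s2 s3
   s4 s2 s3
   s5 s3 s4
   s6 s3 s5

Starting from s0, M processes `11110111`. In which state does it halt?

s0 --1--> s4
s4 --1--> s3
s3 --1--> s3
s3 --1--> s3
s3 --0--> s2
s2 --1--> s5
s5 --1--> s4
s4 --1--> s3

s3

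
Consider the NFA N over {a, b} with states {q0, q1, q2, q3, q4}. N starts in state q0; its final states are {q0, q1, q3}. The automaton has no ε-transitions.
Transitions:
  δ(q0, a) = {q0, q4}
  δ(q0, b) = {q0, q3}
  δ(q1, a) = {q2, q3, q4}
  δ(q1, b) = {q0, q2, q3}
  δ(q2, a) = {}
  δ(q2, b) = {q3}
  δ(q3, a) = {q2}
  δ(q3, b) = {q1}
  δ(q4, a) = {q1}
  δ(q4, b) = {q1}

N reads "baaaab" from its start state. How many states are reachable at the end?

4

Start: {q0}
read b: {q0, q3}
read a: {q0, q2, q4}
read a: {q0, q1, q4}
read a: {q0, q1, q2, q3, q4}
read a: {q0, q1, q2, q3, q4}
read b: {q0, q1, q2, q3}
Final reachable set {q0, q1, q2, q3} has 4 states.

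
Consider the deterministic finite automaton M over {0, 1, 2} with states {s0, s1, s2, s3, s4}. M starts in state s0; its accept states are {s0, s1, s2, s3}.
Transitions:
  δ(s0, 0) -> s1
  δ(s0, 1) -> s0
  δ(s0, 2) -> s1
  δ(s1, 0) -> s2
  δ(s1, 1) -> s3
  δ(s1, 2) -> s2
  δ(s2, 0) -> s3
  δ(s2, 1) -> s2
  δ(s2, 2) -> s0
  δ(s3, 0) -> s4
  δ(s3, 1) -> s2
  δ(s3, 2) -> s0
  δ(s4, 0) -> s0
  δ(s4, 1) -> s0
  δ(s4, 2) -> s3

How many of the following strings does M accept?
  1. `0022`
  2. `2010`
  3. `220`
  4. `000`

4

`0022`: accepted
`2010`: accepted
`220`: accepted
`000`: accepted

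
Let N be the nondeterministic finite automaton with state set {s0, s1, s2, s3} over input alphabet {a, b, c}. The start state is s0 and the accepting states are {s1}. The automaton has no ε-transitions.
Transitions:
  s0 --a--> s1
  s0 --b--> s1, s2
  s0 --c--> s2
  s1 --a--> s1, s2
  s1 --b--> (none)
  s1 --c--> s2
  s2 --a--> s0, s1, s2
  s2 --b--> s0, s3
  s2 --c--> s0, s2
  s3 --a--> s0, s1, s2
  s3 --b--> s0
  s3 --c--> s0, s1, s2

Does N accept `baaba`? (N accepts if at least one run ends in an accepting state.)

accepted

Start: {s0}
read b: {s1, s2}
read a: {s0, s1, s2}
read a: {s0, s1, s2}
read b: {s0, s1, s2, s3}
read a: {s0, s1, s2}
Reachable ∩ accepting = {s1} — nonempty.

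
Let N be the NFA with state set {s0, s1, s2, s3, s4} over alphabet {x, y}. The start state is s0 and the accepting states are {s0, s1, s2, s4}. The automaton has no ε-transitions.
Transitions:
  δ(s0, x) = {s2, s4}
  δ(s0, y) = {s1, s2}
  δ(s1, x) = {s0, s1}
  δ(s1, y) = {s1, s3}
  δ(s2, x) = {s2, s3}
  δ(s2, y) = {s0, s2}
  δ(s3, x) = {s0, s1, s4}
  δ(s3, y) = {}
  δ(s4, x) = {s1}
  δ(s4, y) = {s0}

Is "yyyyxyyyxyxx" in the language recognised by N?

accepted

Start: {s0}
read y: {s1, s2}
read y: {s0, s1, s2, s3}
read y: {s0, s1, s2, s3}
read y: {s0, s1, s2, s3}
read x: {s0, s1, s2, s3, s4}
read y: {s0, s1, s2, s3}
read y: {s0, s1, s2, s3}
read y: {s0, s1, s2, s3}
read x: {s0, s1, s2, s3, s4}
read y: {s0, s1, s2, s3}
read x: {s0, s1, s2, s3, s4}
read x: {s0, s1, s2, s3, s4}
Reachable ∩ accepting = {s0, s1, s2, s4} — nonempty.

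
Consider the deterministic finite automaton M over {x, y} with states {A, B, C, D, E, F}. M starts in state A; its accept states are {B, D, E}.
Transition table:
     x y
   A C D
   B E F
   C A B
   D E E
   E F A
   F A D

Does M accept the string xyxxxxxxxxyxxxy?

accepted

A --x--> C
C --y--> B
B --x--> E
E --x--> F
F --x--> A
A --x--> C
C --x--> A
A --x--> C
C --x--> A
A --x--> C
C --y--> B
B --x--> E
E --x--> F
F --x--> A
A --y--> D
End in state D, which is an accepting state.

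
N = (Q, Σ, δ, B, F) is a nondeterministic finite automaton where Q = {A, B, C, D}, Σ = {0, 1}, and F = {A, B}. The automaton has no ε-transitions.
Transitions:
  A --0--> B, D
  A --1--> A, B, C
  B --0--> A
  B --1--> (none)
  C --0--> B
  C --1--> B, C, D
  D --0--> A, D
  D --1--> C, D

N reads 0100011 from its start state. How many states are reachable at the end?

Start: {B}
read 0: {A}
read 1: {A, B, C}
read 0: {A, B, D}
read 0: {A, B, D}
read 0: {A, B, D}
read 1: {A, B, C, D}
read 1: {A, B, C, D}
Final reachable set {A, B, C, D} has 4 states.

4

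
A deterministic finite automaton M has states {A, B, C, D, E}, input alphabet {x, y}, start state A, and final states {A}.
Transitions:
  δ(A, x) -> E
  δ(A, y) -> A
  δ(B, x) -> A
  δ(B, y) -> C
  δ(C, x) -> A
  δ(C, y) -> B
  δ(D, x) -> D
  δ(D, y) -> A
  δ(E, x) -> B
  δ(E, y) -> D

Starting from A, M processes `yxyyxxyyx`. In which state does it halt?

A

A --y--> A
A --x--> E
E --y--> D
D --y--> A
A --x--> E
E --x--> B
B --y--> C
C --y--> B
B --x--> A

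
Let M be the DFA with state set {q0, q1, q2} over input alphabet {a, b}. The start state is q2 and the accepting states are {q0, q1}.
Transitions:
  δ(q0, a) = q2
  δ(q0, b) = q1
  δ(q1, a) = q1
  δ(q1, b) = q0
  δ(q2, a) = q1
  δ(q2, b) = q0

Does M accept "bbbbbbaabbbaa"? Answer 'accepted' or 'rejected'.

accepted

q2 --b--> q0
q0 --b--> q1
q1 --b--> q0
q0 --b--> q1
q1 --b--> q0
q0 --b--> q1
q1 --a--> q1
q1 --a--> q1
q1 --b--> q0
q0 --b--> q1
q1 --b--> q0
q0 --a--> q2
q2 --a--> q1
End in state q1, which is an accepting state.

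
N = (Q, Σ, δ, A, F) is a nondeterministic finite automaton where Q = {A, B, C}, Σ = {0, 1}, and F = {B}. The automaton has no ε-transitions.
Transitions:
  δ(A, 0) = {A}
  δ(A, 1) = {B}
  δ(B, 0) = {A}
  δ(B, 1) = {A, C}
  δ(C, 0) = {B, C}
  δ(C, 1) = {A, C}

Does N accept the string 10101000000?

Start: {A}
read 1: {B}
read 0: {A}
read 1: {B}
read 0: {A}
read 1: {B}
read 0: {A}
read 0: {A}
read 0: {A}
read 0: {A}
read 0: {A}
read 0: {A}
Reachable ∩ accepting = {} — empty.

rejected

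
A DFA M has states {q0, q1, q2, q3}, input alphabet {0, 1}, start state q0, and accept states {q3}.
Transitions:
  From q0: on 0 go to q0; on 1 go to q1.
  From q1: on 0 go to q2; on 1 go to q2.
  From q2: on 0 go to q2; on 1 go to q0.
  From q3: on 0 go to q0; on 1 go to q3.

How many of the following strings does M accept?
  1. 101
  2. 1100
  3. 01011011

101: rejected
1100: rejected
01011011: rejected

0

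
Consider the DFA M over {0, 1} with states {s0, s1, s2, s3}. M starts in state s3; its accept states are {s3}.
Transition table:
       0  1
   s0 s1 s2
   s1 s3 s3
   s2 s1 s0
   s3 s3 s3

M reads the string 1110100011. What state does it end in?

s3

s3 --1--> s3
s3 --1--> s3
s3 --1--> s3
s3 --0--> s3
s3 --1--> s3
s3 --0--> s3
s3 --0--> s3
s3 --0--> s3
s3 --1--> s3
s3 --1--> s3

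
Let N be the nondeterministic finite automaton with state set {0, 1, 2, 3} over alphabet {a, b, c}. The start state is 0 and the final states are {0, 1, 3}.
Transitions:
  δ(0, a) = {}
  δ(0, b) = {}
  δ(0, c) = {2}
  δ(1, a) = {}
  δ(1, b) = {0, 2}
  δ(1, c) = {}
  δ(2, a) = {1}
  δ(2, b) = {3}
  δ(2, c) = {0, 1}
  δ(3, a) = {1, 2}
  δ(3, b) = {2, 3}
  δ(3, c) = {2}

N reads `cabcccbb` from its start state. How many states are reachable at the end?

2

Start: {0}
read c: {2}
read a: {1}
read b: {0, 2}
read c: {0, 1, 2}
read c: {0, 1, 2}
read c: {0, 1, 2}
read b: {0, 2, 3}
read b: {2, 3}
Final reachable set {2, 3} has 2 states.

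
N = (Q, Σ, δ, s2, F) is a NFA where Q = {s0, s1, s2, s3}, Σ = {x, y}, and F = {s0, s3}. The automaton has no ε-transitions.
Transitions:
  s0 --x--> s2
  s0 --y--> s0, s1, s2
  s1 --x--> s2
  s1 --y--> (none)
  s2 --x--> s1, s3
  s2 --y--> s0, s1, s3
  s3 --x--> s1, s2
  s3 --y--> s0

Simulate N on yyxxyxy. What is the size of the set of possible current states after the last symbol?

Start: {s2}
read y: {s0, s1, s3}
read y: {s0, s1, s2}
read x: {s1, s2, s3}
read x: {s1, s2, s3}
read y: {s0, s1, s3}
read x: {s1, s2}
read y: {s0, s1, s3}
Final reachable set {s0, s1, s3} has 3 states.

3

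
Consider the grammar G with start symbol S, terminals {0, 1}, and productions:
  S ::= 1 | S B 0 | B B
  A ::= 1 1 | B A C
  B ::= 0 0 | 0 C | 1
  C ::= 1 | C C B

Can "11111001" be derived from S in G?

no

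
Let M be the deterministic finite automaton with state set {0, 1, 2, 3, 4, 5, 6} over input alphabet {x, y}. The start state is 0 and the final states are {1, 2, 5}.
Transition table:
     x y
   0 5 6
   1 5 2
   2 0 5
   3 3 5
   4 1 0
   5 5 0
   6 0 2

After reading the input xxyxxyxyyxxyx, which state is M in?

0 --x--> 5
5 --x--> 5
5 --y--> 0
0 --x--> 5
5 --x--> 5
5 --y--> 0
0 --x--> 5
5 --y--> 0
0 --y--> 6
6 --x--> 0
0 --x--> 5
5 --y--> 0
0 --x--> 5

5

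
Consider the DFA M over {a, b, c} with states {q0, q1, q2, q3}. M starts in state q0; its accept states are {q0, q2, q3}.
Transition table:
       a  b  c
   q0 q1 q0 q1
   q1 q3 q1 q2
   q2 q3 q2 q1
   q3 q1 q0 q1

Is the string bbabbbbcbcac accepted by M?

q0 --b--> q0
q0 --b--> q0
q0 --a--> q1
q1 --b--> q1
q1 --b--> q1
q1 --b--> q1
q1 --b--> q1
q1 --c--> q2
q2 --b--> q2
q2 --c--> q1
q1 --a--> q3
q3 --c--> q1
End in state q1, which is not an accepting state.

rejected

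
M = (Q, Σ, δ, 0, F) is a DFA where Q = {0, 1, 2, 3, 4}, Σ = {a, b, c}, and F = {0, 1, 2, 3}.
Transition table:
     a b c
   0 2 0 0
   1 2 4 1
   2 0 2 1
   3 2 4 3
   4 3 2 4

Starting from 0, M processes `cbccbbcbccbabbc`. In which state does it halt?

0 --c--> 0
0 --b--> 0
0 --c--> 0
0 --c--> 0
0 --b--> 0
0 --b--> 0
0 --c--> 0
0 --b--> 0
0 --c--> 0
0 --c--> 0
0 --b--> 0
0 --a--> 2
2 --b--> 2
2 --b--> 2
2 --c--> 1

1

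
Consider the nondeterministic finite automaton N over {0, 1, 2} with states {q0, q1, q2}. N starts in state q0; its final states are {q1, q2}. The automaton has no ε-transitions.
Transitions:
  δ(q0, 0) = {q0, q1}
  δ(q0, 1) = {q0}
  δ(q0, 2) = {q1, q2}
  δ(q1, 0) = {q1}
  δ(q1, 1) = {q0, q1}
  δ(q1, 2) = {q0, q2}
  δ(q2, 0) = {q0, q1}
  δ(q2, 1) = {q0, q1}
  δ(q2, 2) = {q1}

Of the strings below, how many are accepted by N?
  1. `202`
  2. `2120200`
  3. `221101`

`202`: accepted
`2120200`: accepted
`221101`: accepted

3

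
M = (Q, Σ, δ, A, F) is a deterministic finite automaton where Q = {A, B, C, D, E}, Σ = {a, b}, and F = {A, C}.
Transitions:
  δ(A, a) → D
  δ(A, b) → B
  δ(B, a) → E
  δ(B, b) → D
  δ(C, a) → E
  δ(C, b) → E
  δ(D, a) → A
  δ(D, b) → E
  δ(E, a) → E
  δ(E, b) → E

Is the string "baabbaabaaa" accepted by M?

rejected

A --b--> B
B --a--> E
E --a--> E
E --b--> E
E --b--> E
E --a--> E
E --a--> E
E --b--> E
E --a--> E
E --a--> E
E --a--> E
End in state E, which is not an accepting state.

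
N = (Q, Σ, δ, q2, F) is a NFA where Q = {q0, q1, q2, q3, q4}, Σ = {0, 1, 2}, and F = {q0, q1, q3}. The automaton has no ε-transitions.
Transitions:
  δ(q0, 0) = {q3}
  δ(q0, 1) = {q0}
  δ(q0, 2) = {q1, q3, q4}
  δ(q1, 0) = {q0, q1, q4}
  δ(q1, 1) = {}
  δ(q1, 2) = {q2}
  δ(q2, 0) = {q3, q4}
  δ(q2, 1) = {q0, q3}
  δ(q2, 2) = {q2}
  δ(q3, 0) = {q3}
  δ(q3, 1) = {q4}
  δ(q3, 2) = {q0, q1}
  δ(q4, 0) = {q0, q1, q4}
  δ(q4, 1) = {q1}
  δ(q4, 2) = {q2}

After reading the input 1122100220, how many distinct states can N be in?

Start: {q2}
read 1: {q0, q3}
read 1: {q0, q4}
read 2: {q1, q2, q3, q4}
read 2: {q0, q1, q2}
read 1: {q0, q3}
read 0: {q3}
read 0: {q3}
read 2: {q0, q1}
read 2: {q1, q2, q3, q4}
read 0: {q0, q1, q3, q4}
Final reachable set {q0, q1, q3, q4} has 4 states.

4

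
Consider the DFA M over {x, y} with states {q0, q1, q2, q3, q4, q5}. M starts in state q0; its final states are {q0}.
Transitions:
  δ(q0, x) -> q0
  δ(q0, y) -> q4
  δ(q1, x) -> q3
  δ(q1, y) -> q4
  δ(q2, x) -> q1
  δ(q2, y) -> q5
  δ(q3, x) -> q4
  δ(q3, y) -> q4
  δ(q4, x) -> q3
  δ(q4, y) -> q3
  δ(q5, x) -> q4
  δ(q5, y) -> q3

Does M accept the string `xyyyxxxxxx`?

q0 --x--> q0
q0 --y--> q4
q4 --y--> q3
q3 --y--> q4
q4 --x--> q3
q3 --x--> q4
q4 --x--> q3
q3 --x--> q4
q4 --x--> q3
q3 --x--> q4
End in state q4, which is not an accepting state.

rejected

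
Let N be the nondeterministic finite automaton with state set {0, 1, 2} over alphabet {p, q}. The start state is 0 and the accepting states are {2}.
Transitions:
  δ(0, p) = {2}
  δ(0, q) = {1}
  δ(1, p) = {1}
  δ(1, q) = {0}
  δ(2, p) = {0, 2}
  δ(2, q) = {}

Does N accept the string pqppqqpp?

Start: {0}
read p: {2}
read q: {}
The reachable set is empty and stays empty for the remaining 6 symbols.
Reachable ∩ accepting = {} — empty.

rejected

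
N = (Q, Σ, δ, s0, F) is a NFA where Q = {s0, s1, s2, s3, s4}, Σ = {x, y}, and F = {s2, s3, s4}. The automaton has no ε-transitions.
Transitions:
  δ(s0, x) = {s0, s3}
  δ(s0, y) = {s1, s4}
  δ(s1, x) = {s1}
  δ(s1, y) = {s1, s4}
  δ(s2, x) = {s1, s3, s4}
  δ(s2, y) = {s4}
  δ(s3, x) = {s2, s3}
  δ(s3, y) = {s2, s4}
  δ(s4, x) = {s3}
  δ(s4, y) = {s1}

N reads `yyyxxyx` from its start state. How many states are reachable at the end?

Start: {s0}
read y: {s1, s4}
read y: {s1, s4}
read y: {s1, s4}
read x: {s1, s3}
read x: {s1, s2, s3}
read y: {s1, s2, s4}
read x: {s1, s3, s4}
Final reachable set {s1, s3, s4} has 3 states.

3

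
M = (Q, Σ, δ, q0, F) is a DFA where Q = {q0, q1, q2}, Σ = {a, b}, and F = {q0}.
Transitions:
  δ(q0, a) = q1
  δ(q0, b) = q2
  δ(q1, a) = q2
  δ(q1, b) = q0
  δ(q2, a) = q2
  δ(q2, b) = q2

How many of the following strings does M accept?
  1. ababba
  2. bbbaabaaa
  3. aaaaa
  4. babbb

0

ababba: rejected
bbbaabaaa: rejected
aaaaa: rejected
babbb: rejected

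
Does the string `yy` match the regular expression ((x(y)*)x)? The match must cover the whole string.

no

No split of yy into u·v has (x(y)*) matching u and x matching v.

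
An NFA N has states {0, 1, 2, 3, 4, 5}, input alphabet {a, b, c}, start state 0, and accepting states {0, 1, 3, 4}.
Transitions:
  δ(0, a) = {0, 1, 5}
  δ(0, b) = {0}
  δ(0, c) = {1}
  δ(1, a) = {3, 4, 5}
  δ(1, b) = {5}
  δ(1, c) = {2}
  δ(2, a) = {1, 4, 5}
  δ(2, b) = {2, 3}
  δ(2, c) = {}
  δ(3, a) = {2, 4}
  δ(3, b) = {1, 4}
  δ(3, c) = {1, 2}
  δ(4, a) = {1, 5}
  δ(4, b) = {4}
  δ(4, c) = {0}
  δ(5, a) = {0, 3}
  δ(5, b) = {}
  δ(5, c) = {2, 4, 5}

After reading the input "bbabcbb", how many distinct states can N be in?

4

Start: {0}
read b: {0}
read b: {0}
read a: {0, 1, 5}
read b: {0, 5}
read c: {1, 2, 4, 5}
read b: {2, 3, 4, 5}
read b: {1, 2, 3, 4}
Final reachable set {1, 2, 3, 4} has 4 states.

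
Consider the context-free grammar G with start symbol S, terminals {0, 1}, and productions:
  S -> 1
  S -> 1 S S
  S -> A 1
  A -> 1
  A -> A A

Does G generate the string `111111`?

yes

S ⇒ 1SS ⇒ 1A1S ⇒ 1AA1S ⇒ 11A1S ⇒ 1111S ⇒ 1111A1 ⇒ 111111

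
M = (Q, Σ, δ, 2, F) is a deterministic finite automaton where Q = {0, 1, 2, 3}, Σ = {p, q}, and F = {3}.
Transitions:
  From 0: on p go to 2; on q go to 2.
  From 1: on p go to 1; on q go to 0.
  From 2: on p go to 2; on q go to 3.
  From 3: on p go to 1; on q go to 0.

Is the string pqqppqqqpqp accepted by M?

2 --p--> 2
2 --q--> 3
3 --q--> 0
0 --p--> 2
2 --p--> 2
2 --q--> 3
3 --q--> 0
0 --q--> 2
2 --p--> 2
2 --q--> 3
3 --p--> 1
End in state 1, which is not an accepting state.

rejected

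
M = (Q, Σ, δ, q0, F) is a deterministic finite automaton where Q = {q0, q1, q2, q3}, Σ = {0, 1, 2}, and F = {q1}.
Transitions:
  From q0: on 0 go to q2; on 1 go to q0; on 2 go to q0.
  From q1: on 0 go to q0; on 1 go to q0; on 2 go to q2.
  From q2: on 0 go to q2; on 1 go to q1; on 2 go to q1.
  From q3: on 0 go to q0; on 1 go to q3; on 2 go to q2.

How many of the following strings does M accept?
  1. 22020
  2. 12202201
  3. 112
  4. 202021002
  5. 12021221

22020: rejected
12202201: accepted
112: rejected
202021002: accepted
12021221: rejected

2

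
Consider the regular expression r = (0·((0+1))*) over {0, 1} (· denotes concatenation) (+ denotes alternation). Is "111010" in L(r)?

No split of 111010 into u·v has 0 matching u and ((0+1))* matching v.

no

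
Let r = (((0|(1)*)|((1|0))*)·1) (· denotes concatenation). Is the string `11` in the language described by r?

yes

Split as 1·1: ((0|(1)*)|((1|0))*) matches 1 and 1 matches 1.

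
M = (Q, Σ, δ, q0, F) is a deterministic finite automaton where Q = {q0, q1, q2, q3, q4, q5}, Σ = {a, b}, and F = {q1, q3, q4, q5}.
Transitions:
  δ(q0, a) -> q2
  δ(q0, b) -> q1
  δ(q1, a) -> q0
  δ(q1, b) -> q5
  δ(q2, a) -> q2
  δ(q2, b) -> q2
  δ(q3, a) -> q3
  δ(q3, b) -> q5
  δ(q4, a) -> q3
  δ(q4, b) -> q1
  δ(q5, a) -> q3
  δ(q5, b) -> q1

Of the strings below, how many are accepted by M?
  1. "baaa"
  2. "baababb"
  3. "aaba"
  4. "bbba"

0

"baaa": rejected
"baababb": rejected
"aaba": rejected
"bbba": rejected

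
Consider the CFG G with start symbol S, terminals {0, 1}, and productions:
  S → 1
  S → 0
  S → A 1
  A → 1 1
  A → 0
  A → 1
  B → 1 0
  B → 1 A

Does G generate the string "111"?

yes

S ⇒ A1 ⇒ 111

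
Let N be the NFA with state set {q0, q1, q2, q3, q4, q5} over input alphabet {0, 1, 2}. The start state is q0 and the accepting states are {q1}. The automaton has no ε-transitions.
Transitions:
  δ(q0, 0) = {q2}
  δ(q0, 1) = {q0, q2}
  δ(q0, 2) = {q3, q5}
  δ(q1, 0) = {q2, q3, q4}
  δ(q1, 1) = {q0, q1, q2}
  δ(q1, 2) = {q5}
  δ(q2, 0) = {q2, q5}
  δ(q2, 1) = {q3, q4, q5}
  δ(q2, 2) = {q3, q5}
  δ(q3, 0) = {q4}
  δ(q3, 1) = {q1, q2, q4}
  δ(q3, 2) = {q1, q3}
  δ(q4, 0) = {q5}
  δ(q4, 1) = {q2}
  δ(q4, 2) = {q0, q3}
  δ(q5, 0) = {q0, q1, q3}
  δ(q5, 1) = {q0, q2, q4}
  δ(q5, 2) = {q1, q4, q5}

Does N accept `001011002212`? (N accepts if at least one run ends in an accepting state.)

rejected

Start: {q0}
read 0: {q2}
read 0: {q2, q5}
read 1: {q0, q2, q3, q4, q5}
read 0: {q0, q1, q2, q3, q4, q5}
read 1: {q0, q1, q2, q3, q4, q5}
read 1: {q0, q1, q2, q3, q4, q5}
read 0: {q0, q1, q2, q3, q4, q5}
read 0: {q0, q1, q2, q3, q4, q5}
read 2: {q0, q1, q3, q4, q5}
read 2: {q0, q1, q3, q4, q5}
read 1: {q0, q1, q2, q4}
read 2: {q0, q3, q5}
Reachable ∩ accepting = {} — empty.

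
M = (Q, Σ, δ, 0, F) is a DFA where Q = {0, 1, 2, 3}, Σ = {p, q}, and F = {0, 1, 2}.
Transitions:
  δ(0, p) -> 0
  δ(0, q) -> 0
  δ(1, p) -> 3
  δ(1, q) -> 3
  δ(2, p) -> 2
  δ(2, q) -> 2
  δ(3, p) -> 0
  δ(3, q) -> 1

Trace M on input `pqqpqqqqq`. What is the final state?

0 --p--> 0
0 --q--> 0
0 --q--> 0
0 --p--> 0
0 --q--> 0
0 --q--> 0
0 --q--> 0
0 --q--> 0
0 --q--> 0

0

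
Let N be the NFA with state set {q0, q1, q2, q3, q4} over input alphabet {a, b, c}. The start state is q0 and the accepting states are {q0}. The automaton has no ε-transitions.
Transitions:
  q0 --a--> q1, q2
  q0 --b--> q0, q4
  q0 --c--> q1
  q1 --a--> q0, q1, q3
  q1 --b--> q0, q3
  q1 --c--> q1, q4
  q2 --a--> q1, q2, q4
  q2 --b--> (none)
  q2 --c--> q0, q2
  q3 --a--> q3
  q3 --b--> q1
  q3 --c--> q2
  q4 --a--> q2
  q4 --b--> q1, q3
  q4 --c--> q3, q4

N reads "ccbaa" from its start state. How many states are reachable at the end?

Start: {q0}
read c: {q1}
read c: {q1, q4}
read b: {q0, q1, q3}
read a: {q0, q1, q2, q3}
read a: {q0, q1, q2, q3, q4}
Final reachable set {q0, q1, q2, q3, q4} has 5 states.

5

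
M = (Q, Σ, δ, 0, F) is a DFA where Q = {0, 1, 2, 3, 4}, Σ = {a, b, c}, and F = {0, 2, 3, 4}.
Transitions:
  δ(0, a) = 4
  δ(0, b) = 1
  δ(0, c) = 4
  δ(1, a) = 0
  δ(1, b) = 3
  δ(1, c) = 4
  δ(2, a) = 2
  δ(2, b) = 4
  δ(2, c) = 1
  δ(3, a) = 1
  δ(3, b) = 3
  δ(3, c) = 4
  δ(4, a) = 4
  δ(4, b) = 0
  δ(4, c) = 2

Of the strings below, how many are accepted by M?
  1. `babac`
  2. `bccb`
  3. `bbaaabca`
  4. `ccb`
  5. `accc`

5

`babac`: accepted
`bccb`: accepted
`bbaaabca`: accepted
`ccb`: accepted
`accc`: accepted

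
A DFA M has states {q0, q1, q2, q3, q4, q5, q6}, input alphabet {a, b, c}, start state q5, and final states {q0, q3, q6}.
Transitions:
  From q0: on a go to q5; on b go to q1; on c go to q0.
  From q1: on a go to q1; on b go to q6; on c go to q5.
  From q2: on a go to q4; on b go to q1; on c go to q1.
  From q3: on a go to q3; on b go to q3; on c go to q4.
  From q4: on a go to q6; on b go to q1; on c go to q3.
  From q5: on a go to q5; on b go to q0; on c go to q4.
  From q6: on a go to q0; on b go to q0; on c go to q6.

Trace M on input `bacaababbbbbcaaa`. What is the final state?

q5 --b--> q0
q0 --a--> q5
q5 --c--> q4
q4 --a--> q6
q6 --a--> q0
q0 --b--> q1
q1 --a--> q1
q1 --b--> q6
q6 --b--> q0
q0 --b--> q1
q1 --b--> q6
q6 --b--> q0
q0 --c--> q0
q0 --a--> q5
q5 --a--> q5
q5 --a--> q5

q5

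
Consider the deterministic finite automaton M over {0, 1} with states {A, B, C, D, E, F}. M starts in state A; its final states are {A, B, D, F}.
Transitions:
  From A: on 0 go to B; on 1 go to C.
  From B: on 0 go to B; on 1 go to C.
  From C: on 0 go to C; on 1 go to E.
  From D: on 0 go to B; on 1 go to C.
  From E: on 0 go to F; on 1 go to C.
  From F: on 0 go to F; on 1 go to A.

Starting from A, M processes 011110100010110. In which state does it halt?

C

A --0--> B
B --1--> C
C --1--> E
E --1--> C
C --1--> E
E --0--> F
F --1--> A
A --0--> B
B --0--> B
B --0--> B
B --1--> C
C --0--> C
C --1--> E
E --1--> C
C --0--> C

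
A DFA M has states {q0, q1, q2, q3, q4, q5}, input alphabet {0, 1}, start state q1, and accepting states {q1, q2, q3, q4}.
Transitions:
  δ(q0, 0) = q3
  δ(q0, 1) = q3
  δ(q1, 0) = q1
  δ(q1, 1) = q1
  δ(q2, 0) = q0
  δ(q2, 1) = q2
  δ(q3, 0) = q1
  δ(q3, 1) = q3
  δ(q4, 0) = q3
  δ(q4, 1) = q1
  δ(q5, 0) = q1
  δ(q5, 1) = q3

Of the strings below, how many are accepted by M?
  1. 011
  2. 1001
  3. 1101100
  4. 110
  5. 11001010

5

011: accepted
1001: accepted
1101100: accepted
110: accepted
11001010: accepted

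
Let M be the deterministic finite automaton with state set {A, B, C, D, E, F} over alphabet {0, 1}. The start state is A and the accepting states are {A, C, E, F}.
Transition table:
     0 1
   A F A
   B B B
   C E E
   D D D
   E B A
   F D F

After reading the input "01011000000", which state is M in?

A --0--> F
F --1--> F
F --0--> D
D --1--> D
D --1--> D
D --0--> D
D --0--> D
D --0--> D
D --0--> D
D --0--> D
D --0--> D

D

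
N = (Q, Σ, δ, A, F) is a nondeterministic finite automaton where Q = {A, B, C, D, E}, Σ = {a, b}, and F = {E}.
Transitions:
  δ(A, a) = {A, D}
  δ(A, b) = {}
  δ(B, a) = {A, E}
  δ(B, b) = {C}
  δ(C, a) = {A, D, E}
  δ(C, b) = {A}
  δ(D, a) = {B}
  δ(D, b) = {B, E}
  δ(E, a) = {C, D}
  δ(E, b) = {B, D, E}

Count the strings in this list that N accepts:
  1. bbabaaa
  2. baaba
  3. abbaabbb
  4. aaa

2

bbabaaa: rejected
baaba: rejected
abbaabbb: accepted
aaa: accepted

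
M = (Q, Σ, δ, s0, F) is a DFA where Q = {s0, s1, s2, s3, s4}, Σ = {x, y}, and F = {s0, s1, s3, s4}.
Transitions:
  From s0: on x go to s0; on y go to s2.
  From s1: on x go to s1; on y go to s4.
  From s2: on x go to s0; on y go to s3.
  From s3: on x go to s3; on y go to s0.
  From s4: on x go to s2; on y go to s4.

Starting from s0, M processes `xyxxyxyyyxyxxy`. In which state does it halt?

s0 --x--> s0
s0 --y--> s2
s2 --x--> s0
s0 --x--> s0
s0 --y--> s2
s2 --x--> s0
s0 --y--> s2
s2 --y--> s3
s3 --y--> s0
s0 --x--> s0
s0 --y--> s2
s2 --x--> s0
s0 --x--> s0
s0 --y--> s2

s2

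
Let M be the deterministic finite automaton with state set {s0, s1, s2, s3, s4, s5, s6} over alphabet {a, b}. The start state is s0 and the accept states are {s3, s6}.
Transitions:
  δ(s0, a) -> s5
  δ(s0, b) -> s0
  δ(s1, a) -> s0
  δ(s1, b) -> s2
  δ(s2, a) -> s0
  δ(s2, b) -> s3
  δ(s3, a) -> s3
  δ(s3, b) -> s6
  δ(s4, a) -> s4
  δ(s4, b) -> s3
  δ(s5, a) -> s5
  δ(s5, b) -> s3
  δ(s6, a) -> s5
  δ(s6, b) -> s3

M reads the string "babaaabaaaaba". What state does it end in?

s3

s0 --b--> s0
s0 --a--> s5
s5 --b--> s3
s3 --a--> s3
s3 --a--> s3
s3 --a--> s3
s3 --b--> s6
s6 --a--> s5
s5 --a--> s5
s5 --a--> s5
s5 --a--> s5
s5 --b--> s3
s3 --a--> s3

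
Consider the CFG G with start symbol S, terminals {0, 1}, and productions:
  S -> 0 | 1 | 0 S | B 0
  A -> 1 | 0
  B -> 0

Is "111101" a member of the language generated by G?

no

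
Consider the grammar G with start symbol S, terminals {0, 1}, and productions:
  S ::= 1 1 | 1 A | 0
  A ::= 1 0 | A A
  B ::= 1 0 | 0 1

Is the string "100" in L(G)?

no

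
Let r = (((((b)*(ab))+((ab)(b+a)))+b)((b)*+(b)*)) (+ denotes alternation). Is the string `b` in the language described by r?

yes

Split as b·ε: ((((b)*(ab))+((ab)(b+a)))+b) matches b and ((b)*+(b)*) matches ε.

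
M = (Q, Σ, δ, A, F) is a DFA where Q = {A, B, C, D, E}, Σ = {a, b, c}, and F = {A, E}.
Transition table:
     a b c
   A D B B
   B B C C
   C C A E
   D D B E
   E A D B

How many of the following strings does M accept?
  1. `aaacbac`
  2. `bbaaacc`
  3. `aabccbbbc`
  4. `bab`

2

`aaacbac`: accepted
`bbaaacc`: rejected
`aabccbbbc`: accepted
`bab`: rejected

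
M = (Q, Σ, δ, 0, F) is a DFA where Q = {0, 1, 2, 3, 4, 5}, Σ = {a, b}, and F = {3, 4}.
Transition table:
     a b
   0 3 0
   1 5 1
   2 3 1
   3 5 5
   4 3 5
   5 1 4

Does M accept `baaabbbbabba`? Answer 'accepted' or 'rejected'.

0 --b--> 0
0 --a--> 3
3 --a--> 5
5 --a--> 1
1 --b--> 1
1 --b--> 1
1 --b--> 1
1 --b--> 1
1 --a--> 5
5 --b--> 4
4 --b--> 5
5 --a--> 1
End in state 1, which is not an accepting state.

rejected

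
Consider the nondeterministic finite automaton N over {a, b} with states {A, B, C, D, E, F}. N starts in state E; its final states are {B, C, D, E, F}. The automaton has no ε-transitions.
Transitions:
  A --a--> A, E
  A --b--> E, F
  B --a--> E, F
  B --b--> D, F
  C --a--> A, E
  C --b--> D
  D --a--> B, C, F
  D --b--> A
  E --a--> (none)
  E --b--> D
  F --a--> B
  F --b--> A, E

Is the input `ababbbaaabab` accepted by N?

rejected

Start: {E}
read a: {}
The reachable set is empty and stays empty for the remaining 11 symbols.
Reachable ∩ accepting = {} — empty.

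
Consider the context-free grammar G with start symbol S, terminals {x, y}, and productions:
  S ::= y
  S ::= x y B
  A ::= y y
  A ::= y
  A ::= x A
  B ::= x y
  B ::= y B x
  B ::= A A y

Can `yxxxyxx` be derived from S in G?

no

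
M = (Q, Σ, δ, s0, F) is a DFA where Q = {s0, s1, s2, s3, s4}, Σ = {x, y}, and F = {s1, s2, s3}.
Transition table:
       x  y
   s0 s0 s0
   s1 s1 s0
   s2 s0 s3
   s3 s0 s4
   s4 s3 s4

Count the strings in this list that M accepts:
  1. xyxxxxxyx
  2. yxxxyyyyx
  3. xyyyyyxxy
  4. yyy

0

xyxxxxxyx: rejected
yxxxyyyyx: rejected
xyyyyyxxy: rejected
yyy: rejected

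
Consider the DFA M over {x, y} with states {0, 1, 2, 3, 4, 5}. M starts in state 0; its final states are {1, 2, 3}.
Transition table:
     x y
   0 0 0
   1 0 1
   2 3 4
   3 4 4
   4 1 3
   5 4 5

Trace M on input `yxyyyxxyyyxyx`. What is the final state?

0 --y--> 0
0 --x--> 0
0 --y--> 0
0 --y--> 0
0 --y--> 0
0 --x--> 0
0 --x--> 0
0 --y--> 0
0 --y--> 0
0 --y--> 0
0 --x--> 0
0 --y--> 0
0 --x--> 0

0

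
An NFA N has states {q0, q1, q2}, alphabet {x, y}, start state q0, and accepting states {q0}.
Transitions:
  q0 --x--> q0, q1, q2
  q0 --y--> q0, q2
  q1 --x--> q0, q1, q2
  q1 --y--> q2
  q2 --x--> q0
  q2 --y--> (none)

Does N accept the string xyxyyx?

Start: {q0}
read x: {q0, q1, q2}
read y: {q0, q2}
read x: {q0, q1, q2}
read y: {q0, q2}
read y: {q0, q2}
read x: {q0, q1, q2}
Reachable ∩ accepting = {q0} — nonempty.

accepted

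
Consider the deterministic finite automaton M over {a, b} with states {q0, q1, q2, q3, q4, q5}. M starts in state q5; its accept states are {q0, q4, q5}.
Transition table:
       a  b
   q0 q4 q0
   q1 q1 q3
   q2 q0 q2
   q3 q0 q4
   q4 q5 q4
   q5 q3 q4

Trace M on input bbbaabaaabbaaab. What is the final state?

q4

q5 --b--> q4
q4 --b--> q4
q4 --b--> q4
q4 --a--> q5
q5 --a--> q3
q3 --b--> q4
q4 --a--> q5
q5 --a--> q3
q3 --a--> q0
q0 --b--> q0
q0 --b--> q0
q0 --a--> q4
q4 --a--> q5
q5 --a--> q3
q3 --b--> q4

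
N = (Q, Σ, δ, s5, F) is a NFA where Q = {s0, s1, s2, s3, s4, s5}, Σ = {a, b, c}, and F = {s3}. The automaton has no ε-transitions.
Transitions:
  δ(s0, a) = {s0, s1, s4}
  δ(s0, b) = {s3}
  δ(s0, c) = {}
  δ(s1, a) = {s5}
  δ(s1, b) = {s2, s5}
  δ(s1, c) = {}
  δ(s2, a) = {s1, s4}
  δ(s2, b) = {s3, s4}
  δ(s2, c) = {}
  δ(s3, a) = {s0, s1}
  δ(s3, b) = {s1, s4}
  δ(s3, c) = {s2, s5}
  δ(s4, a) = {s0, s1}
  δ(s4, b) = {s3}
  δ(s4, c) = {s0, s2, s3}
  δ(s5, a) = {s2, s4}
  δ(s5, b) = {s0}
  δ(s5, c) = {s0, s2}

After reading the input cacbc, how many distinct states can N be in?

Start: {s5}
read c: {s0, s2}
read a: {s0, s1, s4}
read c: {s0, s2, s3}
read b: {s1, s3, s4}
read c: {s0, s2, s3, s5}
Final reachable set {s0, s2, s3, s5} has 4 states.

4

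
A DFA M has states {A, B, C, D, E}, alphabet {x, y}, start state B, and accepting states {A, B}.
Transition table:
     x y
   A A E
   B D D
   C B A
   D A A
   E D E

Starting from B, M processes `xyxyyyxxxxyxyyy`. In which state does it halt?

B --x--> D
D --y--> A
A --x--> A
A --y--> E
E --y--> E
E --y--> E
E --x--> D
D --x--> A
A --x--> A
A --x--> A
A --y--> E
E --x--> D
D --y--> A
A --y--> E
E --y--> E

E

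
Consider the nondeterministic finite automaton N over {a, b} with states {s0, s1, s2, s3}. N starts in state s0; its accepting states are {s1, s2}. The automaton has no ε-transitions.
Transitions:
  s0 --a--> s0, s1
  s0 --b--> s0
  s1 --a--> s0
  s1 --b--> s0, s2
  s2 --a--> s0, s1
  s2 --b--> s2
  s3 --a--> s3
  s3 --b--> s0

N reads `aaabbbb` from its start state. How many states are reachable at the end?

2

Start: {s0}
read a: {s0, s1}
read a: {s0, s1}
read a: {s0, s1}
read b: {s0, s2}
read b: {s0, s2}
read b: {s0, s2}
read b: {s0, s2}
Final reachable set {s0, s2} has 2 states.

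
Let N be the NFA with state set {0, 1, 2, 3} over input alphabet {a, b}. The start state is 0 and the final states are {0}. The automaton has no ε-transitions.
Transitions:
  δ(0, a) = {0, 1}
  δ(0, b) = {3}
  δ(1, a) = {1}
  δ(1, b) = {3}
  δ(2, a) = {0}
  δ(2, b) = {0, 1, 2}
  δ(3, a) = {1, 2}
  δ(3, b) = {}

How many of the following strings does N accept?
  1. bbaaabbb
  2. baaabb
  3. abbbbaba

bbaaabbb: rejected
baaabb: rejected
abbbbaba: rejected

0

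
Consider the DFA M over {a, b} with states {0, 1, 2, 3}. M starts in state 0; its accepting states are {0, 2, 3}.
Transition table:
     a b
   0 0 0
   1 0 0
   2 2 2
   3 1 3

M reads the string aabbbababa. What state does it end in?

0 --a--> 0
0 --a--> 0
0 --b--> 0
0 --b--> 0
0 --b--> 0
0 --a--> 0
0 --b--> 0
0 --a--> 0
0 --b--> 0
0 --a--> 0

0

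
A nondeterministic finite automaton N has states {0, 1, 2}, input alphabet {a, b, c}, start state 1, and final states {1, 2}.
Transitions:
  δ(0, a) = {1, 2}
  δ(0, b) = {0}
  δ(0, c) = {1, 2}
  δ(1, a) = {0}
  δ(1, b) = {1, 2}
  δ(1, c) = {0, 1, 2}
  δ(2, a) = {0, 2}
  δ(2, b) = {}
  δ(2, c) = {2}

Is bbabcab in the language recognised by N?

rejected

Start: {1}
read b: {1, 2}
read b: {1, 2}
read a: {0, 2}
read b: {0}
read c: {1, 2}
read a: {0, 2}
read b: {0}
Reachable ∩ accepting = {} — empty.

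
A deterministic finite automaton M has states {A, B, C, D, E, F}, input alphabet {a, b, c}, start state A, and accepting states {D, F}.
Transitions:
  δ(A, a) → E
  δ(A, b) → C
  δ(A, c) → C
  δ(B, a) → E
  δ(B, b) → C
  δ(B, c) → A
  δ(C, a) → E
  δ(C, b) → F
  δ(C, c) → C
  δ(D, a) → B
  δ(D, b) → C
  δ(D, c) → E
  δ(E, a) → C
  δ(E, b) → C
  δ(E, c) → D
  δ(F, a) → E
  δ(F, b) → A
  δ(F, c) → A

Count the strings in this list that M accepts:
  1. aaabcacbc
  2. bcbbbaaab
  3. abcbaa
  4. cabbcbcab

0

aaabcacbc: rejected
bcbbbaaab: rejected
abcbaa: rejected
cabbcbcab: rejected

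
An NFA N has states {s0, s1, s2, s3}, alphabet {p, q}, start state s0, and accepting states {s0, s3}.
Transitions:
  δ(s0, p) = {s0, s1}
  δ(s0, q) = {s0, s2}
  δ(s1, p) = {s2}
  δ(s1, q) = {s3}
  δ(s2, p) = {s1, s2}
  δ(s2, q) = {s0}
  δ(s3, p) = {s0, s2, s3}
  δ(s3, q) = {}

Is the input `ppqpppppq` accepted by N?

Start: {s0}
read p: {s0, s1}
read p: {s0, s1, s2}
read q: {s0, s2, s3}
read p: {s0, s1, s2, s3}
read p: {s0, s1, s2, s3}
read p: {s0, s1, s2, s3}
read p: {s0, s1, s2, s3}
read p: {s0, s1, s2, s3}
read q: {s0, s2, s3}
Reachable ∩ accepting = {s0, s3} — nonempty.

accepted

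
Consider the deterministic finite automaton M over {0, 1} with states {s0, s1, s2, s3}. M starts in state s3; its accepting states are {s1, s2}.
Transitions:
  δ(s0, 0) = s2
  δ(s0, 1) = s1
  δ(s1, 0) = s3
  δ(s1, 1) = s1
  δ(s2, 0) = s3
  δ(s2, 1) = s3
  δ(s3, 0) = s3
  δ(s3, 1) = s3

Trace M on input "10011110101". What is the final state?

s3

s3 --1--> s3
s3 --0--> s3
s3 --0--> s3
s3 --1--> s3
s3 --1--> s3
s3 --1--> s3
s3 --1--> s3
s3 --0--> s3
s3 --1--> s3
s3 --0--> s3
s3 --1--> s3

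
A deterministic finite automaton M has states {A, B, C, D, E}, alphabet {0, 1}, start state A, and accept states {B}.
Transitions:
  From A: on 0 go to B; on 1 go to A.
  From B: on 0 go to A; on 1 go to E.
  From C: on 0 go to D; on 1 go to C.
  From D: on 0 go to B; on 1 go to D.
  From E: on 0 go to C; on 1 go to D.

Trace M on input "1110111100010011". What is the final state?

A --1--> A
A --1--> A
A --1--> A
A --0--> B
B --1--> E
E --1--> D
D --1--> D
D --1--> D
D --0--> B
B --0--> A
A --0--> B
B --1--> E
E --0--> C
C --0--> D
D --1--> D
D --1--> D

D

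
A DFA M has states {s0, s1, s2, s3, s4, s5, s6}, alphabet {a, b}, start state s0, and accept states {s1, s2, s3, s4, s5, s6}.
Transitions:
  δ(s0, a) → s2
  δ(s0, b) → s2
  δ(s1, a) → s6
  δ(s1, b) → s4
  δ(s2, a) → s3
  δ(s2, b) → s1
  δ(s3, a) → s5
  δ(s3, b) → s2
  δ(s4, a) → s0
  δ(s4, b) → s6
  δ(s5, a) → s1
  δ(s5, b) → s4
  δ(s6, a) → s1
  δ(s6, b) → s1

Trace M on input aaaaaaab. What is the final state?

s1

s0 --a--> s2
s2 --a--> s3
s3 --a--> s5
s5 --a--> s1
s1 --a--> s6
s6 --a--> s1
s1 --a--> s6
s6 --b--> s1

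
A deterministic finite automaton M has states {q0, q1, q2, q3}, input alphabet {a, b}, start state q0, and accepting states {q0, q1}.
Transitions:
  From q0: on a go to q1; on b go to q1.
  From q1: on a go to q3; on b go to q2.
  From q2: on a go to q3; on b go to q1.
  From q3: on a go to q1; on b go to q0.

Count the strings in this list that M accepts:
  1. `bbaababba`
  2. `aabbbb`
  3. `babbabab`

1

`bbaababba`: rejected
`aabbbb`: accepted
`babbabab`: rejected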